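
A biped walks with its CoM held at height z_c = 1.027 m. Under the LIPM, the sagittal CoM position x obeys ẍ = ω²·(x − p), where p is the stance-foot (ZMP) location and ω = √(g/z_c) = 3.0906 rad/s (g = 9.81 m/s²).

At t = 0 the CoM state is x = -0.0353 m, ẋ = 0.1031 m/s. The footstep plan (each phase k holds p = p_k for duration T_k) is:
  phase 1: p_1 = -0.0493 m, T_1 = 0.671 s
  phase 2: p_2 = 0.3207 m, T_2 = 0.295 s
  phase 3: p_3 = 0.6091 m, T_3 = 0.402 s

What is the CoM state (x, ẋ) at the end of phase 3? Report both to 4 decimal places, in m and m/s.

x = 0.0754, ẋ = -1.2586

phase 1: p=-0.0493, T=0.671, ωT=2.073793, cosh=4.040322, sinh=3.914614; start (x,ẋ)=(-0.035300, 0.103100) → end (x,ẋ)=(0.137853, 0.585936)
phase 2: p=0.3207, T=0.295, ωT=0.911727, cosh=1.445223, sinh=1.043394; start (x,ẋ)=(0.137853, 0.585936) → end (x,ẋ)=(0.254259, 0.257180)
phase 3: p=0.6091, T=0.402, ωT=1.242421, cosh=1.876337, sinh=1.587653; start (x,ẋ)=(0.254259, 0.257180) → end (x,ẋ)=(0.075412, -1.258580)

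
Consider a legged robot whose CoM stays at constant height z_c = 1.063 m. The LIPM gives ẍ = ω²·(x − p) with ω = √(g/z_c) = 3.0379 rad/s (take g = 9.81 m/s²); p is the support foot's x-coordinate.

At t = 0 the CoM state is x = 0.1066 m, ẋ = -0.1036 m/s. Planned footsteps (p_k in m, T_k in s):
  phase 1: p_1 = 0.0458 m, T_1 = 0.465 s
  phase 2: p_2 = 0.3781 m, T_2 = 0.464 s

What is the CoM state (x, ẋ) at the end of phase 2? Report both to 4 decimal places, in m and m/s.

phase 1: p=0.0458, T=0.465, ωT=1.412624, cosh=2.175109, sinh=1.931606; start (x,ẋ)=(0.106600, -0.103600) → end (x,ẋ)=(0.112174, 0.131435)
phase 2: p=0.3781, T=0.464, ωT=1.409586, cosh=2.169251, sinh=1.925007; start (x,ẋ)=(0.112174, 0.131435) → end (x,ẋ)=(-0.115475, -1.270015)

x = -0.1155, ẋ = -1.2700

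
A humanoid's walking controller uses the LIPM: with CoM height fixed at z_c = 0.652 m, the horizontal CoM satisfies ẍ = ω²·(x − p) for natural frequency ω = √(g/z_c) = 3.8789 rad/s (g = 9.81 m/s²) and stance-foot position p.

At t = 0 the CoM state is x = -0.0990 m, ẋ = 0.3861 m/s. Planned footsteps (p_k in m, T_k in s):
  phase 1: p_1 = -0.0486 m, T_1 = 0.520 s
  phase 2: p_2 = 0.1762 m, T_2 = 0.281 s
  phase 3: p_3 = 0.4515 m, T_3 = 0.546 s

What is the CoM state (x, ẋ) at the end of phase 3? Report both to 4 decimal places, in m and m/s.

phase 1: p=-0.0486, T=0.520, ωT=2.017028, cosh=3.824502, sinh=3.691452; start (x,ẋ)=(-0.099000, 0.386100) → end (x,ẋ)=(0.126087, 0.754974)
phase 2: p=0.1762, T=0.281, ωT=1.089971, cosh=1.655207, sinh=1.318981; start (x,ẋ)=(0.126087, 0.754974) → end (x,ẋ)=(0.349974, 0.993250)
phase 3: p=0.4515, T=0.546, ωT=2.117879, cosh=4.216888, sinh=4.096601; start (x,ẋ)=(0.349974, 0.993250) → end (x,ẋ)=(1.072370, 2.575136)

x = 1.0724, ẋ = 2.5751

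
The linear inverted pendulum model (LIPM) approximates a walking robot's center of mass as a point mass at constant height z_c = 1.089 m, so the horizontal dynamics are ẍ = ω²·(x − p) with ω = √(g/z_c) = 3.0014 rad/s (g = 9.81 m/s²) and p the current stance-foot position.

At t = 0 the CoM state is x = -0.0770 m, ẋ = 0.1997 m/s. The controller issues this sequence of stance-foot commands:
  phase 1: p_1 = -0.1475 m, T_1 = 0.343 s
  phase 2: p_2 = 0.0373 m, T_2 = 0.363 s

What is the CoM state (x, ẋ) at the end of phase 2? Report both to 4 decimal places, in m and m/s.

phase 1: p=-0.1475, T=0.343, ωT=1.029480, cosh=1.578401, sinh=1.221209; start (x,ẋ)=(-0.077000, 0.199700) → end (x,ẋ)=(0.045031, 0.573613)
phase 2: p=0.0373, T=0.363, ωT=1.089508, cosh=1.654597, sinh=1.318215; start (x,ẋ)=(0.045031, 0.573613) → end (x,ẋ)=(0.302023, 0.979686)

x = 0.3020, ẋ = 0.9797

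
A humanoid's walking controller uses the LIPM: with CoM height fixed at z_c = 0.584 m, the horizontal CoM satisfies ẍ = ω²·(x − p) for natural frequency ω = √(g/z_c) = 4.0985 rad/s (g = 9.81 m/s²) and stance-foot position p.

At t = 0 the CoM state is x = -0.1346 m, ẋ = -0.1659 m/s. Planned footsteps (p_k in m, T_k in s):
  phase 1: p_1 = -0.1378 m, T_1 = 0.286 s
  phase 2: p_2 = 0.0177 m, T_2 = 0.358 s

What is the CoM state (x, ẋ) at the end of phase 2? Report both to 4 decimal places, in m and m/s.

phase 1: p=-0.1378, T=0.286, ωT=1.172171, cosh=1.769345, sinh=1.459651; start (x,ẋ)=(-0.134600, -0.165900) → end (x,ẋ)=(-0.191222, -0.274391)
phase 2: p=0.0177, T=0.358, ωT=1.467263, cosh=2.283952, sinh=2.053396; start (x,ẋ)=(-0.191222, -0.274391) → end (x,ẋ)=(-0.596941, -2.384951)

x = -0.5969, ẋ = -2.3850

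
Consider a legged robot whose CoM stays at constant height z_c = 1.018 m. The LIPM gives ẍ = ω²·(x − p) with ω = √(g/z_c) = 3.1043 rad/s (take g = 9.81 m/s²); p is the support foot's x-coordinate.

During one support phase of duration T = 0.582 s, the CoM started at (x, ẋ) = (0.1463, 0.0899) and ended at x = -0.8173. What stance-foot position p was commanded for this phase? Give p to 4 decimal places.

ωT = 3.1043·0.582 = 1.806703; cosh(ωT) = 3.127263, sinh(ωT) = 2.963069
x(T) = p + (x₀−p)·cosh(ωT) + (ẋ₀/ω)·sinh(ωT) ⇒ p·(1 − cosh) = x(T) − x₀·cosh − (ẋ₀/ω)·sinh
numerator   = -0.8173 − (0.1463)·3.127263 − (0.0899/3.1043)·2.963069 = -1.360629
denominator = 1 − 3.127263 = -2.127263
p = -1.360629 / -2.127263 = 0.6396

p = 0.6396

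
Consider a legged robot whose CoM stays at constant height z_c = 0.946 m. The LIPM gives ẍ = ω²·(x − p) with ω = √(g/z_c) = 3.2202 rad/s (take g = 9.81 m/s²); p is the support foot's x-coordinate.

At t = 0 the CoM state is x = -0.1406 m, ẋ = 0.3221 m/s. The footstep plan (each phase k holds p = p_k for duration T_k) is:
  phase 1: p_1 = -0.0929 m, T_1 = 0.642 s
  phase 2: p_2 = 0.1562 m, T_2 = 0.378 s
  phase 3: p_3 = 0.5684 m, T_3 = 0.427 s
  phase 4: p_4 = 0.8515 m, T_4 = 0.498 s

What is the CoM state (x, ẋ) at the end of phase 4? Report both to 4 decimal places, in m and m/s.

x = 1.5163, ẋ = 2.4048

phase 1: p=-0.0929, T=0.642, ωT=2.067368, cosh=4.015257, sinh=3.888739; start (x,ẋ)=(-0.140600, 0.322100) → end (x,ẋ)=(0.104543, 0.695990)
phase 2: p=0.1562, T=0.378, ωT=1.217236, cosh=1.836942, sinh=1.540895; start (x,ẋ)=(0.104543, 0.695990) → end (x,ẋ)=(0.394346, 1.022171)
phase 3: p=0.5684, T=0.427, ωT=1.375025, cosh=2.104005, sinh=1.851172; start (x,ẋ)=(0.394346, 1.022171) → end (x,ẋ)=(0.789798, 1.113093)
phase 4: p=0.8515, T=0.498, ωT=1.603660, cosh=2.586175, sinh=2.385016; start (x,ẋ)=(0.789798, 1.113093) → end (x,ẋ)=(1.516331, 2.404765)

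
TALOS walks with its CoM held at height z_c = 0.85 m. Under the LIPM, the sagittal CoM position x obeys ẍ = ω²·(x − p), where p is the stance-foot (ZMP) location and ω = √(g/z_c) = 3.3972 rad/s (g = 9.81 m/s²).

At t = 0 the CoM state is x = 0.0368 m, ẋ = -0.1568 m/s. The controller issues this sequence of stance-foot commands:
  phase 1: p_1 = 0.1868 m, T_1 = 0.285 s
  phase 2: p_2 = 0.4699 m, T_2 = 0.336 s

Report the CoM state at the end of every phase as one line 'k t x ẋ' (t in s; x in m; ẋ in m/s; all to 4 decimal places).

1 0.2850 -0.0912 -0.8104
2 0.6210 -0.8335 -4.0781

phase 1: p=0.1868, T=0.285, ωT=0.968202, cosh=1.506485, sinh=1.126720; start (x,ẋ)=(0.036800, -0.156800) → end (x,ẋ)=(-0.091177, -0.810371)
phase 2: p=0.4699, T=0.336, ωT=1.141459, cosh=1.725343, sinh=1.405991; start (x,ẋ)=(-0.091177, -0.810371) → end (x,ẋ)=(-0.833537, -4.078116)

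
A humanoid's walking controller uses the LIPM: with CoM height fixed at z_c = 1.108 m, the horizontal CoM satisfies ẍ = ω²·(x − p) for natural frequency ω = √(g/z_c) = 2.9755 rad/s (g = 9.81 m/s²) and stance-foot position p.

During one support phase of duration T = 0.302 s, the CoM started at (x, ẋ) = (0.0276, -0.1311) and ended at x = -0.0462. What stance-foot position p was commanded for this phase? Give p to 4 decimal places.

p = 0.0940

ωT = 2.9755·0.302 = 0.898601; cosh(ωT) = 1.431652, sinh(ωT) = 1.024513
x(T) = p + (x₀−p)·cosh(ωT) + (ẋ₀/ω)·sinh(ωT) ⇒ p·(1 − cosh) = x(T) − x₀·cosh − (ẋ₀/ω)·sinh
numerator   = -0.0462 − (0.0276)·1.431652 − (-0.1311/2.9755)·1.024513 = -0.040574
denominator = 1 − 1.431652 = -0.431652
p = -0.040574 / -0.431652 = 0.0940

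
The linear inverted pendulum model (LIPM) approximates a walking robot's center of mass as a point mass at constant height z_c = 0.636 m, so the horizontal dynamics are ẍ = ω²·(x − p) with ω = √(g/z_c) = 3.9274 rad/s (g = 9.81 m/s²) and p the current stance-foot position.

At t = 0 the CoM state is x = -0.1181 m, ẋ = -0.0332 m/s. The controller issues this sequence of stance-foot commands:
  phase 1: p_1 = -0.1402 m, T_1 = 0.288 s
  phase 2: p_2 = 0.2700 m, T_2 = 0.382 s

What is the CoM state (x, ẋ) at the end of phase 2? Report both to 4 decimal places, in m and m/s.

phase 1: p=-0.1402, T=0.288, ωT=1.131091, cosh=1.710859, sinh=1.388178; start (x,ẋ)=(-0.118100, -0.033200) → end (x,ẋ)=(-0.114125, 0.063687)
phase 2: p=0.2700, T=0.382, ωT=1.500267, cosh=2.352978, sinh=2.129907; start (x,ẋ)=(-0.114125, 0.063687) → end (x,ẋ)=(-0.599299, -3.063349)

x = -0.5993, ẋ = -3.0633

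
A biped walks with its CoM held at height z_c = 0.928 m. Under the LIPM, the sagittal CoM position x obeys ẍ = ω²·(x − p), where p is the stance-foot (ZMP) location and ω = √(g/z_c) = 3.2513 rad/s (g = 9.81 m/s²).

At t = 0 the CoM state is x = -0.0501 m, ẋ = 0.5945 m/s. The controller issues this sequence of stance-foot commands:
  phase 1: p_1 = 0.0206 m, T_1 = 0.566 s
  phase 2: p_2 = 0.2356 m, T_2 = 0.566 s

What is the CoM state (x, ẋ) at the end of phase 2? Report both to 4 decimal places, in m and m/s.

phase 1: p=0.0206, T=0.566, ωT=1.840236, cosh=3.228402, sinh=3.069622; start (x,ẋ)=(-0.050100, 0.594500) → end (x,ẋ)=(0.353632, 1.213680)
phase 2: p=0.2356, T=0.566, ωT=1.840236, cosh=3.228402, sinh=3.069622; start (x,ẋ)=(0.353632, 1.213680) → end (x,ẋ)=(1.762517, 5.096239)

x = 1.7625, ẋ = 5.0962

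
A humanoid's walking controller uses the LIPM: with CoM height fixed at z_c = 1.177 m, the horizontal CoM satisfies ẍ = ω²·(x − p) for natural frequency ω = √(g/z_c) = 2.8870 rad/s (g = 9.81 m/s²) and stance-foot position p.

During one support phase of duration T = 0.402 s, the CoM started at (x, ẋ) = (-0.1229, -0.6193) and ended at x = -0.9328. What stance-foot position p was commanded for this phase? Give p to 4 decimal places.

ωT = 2.8870·0.402 = 1.160574; cosh(ωT) = 1.752536, sinh(ωT) = 1.439229
x(T) = p + (x₀−p)·cosh(ωT) + (ẋ₀/ω)·sinh(ωT) ⇒ p·(1 − cosh) = x(T) − x₀·cosh − (ẋ₀/ω)·sinh
numerator   = -0.9328 − (-0.1229)·1.752536 − (-0.6193/2.8870)·1.439229 = -0.408680
denominator = 1 − 1.752536 = -0.752536
p = -0.408680 / -0.752536 = 0.5431

p = 0.5431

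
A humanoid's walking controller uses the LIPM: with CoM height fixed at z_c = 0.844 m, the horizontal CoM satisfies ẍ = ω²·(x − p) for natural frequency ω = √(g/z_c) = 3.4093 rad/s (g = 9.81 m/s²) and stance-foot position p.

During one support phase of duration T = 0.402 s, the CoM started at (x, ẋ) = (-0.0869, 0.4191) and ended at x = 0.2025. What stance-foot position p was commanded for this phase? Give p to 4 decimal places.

ωT = 3.4093·0.402 = 1.370539; cosh(ωT) = 2.095720, sinh(ωT) = 1.841750
x(T) = p + (x₀−p)·cosh(ωT) + (ẋ₀/ω)·sinh(ωT) ⇒ p·(1 − cosh) = x(T) − x₀·cosh − (ẋ₀/ω)·sinh
numerator   = 0.2025 − (-0.0869)·2.095720 − (0.4191/3.4093)·1.841750 = 0.158215
denominator = 1 − 2.095720 = -1.095720
p = 0.158215 / -1.095720 = -0.1444

p = -0.1444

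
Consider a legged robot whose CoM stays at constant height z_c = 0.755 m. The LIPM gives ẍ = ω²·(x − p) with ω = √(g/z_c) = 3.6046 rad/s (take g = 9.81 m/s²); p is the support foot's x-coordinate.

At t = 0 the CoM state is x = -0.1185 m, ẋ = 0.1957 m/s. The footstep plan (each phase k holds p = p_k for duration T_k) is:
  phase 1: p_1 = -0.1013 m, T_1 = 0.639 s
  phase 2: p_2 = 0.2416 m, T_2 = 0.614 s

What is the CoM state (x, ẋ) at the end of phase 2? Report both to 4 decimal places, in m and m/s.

x = 0.3519, ẋ = 0.5354

phase 1: p=-0.1013, T=0.639, ωT=2.303339, cosh=5.053735, sinh=4.953811; start (x,ẋ)=(-0.118500, 0.195700) → end (x,ẋ)=(0.080727, 0.681884)
phase 2: p=0.2416, T=0.614, ωT=2.213224, cosh=4.627252, sinh=4.517905; start (x,ẋ)=(0.080727, 0.681884) → end (x,ẋ)=(0.351853, 0.535390)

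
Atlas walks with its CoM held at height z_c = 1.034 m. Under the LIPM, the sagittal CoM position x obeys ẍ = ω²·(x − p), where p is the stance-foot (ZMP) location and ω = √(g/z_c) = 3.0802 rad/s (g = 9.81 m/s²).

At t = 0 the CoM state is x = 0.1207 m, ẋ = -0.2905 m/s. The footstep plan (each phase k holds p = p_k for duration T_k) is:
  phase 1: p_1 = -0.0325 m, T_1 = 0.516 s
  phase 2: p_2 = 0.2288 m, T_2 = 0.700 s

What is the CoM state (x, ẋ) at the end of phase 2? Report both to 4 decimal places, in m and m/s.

x = 0.3345, ẋ = 0.4007

phase 1: p=-0.0325, T=0.516, ωT=1.589383, cosh=2.552388, sinh=2.348337; start (x,ẋ)=(0.120700, -0.290500) → end (x,ẋ)=(0.137049, 0.366680)
phase 2: p=0.2288, T=0.700, ωT=2.156140, cosh=4.376751, sinh=4.260980; start (x,ẋ)=(0.137049, 0.366680) → end (x,ẋ)=(0.334476, 0.400671)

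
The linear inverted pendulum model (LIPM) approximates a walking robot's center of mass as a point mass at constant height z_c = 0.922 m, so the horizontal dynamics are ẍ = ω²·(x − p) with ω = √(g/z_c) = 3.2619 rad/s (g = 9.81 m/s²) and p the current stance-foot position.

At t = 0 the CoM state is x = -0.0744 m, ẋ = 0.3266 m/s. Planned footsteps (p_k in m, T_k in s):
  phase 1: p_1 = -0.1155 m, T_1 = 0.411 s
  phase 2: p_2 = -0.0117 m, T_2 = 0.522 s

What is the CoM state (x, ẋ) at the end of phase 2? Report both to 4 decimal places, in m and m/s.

phase 1: p=-0.1155, T=0.411, ωT=1.340641, cosh=2.041585, sinh=1.779907; start (x,ẋ)=(-0.074400, 0.326600) → end (x,ẋ)=(0.146624, 0.905403)
phase 2: p=-0.0117, T=0.522, ωT=1.702712, cosh=2.835500, sinh=2.653311; start (x,ẋ)=(0.146624, 0.905403) → end (x,ẋ)=(1.173704, 3.937536)

x = 1.1737, ẋ = 3.9375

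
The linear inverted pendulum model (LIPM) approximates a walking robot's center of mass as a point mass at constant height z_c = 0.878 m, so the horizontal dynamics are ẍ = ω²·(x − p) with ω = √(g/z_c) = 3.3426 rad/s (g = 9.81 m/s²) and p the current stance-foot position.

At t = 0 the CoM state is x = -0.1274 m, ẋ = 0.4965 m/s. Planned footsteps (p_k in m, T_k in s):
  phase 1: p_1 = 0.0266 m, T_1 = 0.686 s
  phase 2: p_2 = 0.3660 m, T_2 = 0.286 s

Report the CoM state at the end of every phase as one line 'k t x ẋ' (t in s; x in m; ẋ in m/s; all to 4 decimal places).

phase 1: p=0.0266, T=0.686, ωT=2.293024, cosh=5.002901, sinh=4.901940; start (x,ẋ)=(-0.127400, 0.496500) → end (x,ẋ)=(-0.015727, -0.039384)
phase 2: p=0.3660, T=0.286, ωT=0.955984, cosh=1.492831, sinh=1.108397; start (x,ẋ)=(-0.015727, -0.039384) → end (x,ẋ)=(-0.216913, -1.473065)

1 0.6860 -0.0157 -0.0394
2 0.9720 -0.2169 -1.4731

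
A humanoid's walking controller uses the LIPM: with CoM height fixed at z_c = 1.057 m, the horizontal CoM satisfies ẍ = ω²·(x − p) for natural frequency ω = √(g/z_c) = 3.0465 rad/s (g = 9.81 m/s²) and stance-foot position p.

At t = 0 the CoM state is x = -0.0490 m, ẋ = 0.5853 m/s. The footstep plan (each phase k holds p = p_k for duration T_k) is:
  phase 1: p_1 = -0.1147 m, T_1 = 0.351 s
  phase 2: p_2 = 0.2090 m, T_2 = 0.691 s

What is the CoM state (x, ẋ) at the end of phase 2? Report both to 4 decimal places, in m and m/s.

x = 1.9409, ẋ = 5.4124

phase 1: p=-0.1147, T=0.351, ωT=1.069322, cosh=1.628322, sinh=1.285080; start (x,ẋ)=(-0.049000, 0.585300) → end (x,ẋ)=(0.239173, 1.210272)
phase 2: p=0.2090, T=0.691, ωT=2.105131, cosh=4.165006, sinh=4.043176; start (x,ẋ)=(0.239173, 1.210272) → end (x,ẋ)=(1.940889, 5.412448)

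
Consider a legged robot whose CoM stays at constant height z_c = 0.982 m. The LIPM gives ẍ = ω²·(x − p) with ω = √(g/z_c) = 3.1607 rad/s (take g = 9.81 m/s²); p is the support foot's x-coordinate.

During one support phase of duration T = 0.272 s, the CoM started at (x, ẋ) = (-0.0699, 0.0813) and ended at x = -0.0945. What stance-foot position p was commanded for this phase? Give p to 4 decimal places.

p = 0.0562

ωT = 3.1607·0.272 = 0.859710; cosh(ωT) = 1.392881, sinh(ωT) = 0.969596
x(T) = p + (x₀−p)·cosh(ωT) + (ẋ₀/ω)·sinh(ωT) ⇒ p·(1 − cosh) = x(T) − x₀·cosh − (ẋ₀/ω)·sinh
numerator   = -0.0945 − (-0.0699)·1.392881 − (0.0813/3.1607)·0.969596 = -0.022078
denominator = 1 − 1.392881 = -0.392881
p = -0.022078 / -0.392881 = 0.0562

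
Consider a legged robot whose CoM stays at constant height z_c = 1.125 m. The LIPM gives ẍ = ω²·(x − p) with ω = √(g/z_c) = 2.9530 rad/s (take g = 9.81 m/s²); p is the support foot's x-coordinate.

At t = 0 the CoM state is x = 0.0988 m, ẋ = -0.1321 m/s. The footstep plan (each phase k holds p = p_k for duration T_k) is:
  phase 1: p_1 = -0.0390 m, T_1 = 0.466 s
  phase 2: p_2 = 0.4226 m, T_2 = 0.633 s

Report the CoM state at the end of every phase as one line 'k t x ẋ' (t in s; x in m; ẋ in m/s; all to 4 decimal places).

1 0.4660 0.1683 0.4760
2 1.0990 0.0887 -0.7967

phase 1: p=-0.0390, T=0.466, ωT=1.376098, cosh=2.105992, sinh=1.853430; start (x,ẋ)=(0.098800, -0.132100) → end (x,ẋ)=(0.168294, 0.476002)
phase 2: p=0.4226, T=0.633, ωT=1.869249, cosh=3.318832, sinh=3.164593; start (x,ẋ)=(0.168294, 0.476002) → end (x,ẋ)=(0.088711, -0.796728)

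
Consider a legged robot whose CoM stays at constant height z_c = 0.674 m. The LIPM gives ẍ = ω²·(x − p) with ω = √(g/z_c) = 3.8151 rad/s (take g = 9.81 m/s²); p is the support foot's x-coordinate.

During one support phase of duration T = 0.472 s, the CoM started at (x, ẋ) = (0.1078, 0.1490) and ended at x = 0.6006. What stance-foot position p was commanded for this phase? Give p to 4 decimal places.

p = -0.0713

ωT = 3.8151·0.472 = 1.800727; cosh(ωT) = 3.109614, sinh(ωT) = 2.944435
x(T) = p + (x₀−p)·cosh(ωT) + (ẋ₀/ω)·sinh(ωT) ⇒ p·(1 − cosh) = x(T) − x₀·cosh − (ẋ₀/ω)·sinh
numerator   = 0.6006 − (0.1078)·3.109614 − (0.1490/3.8151)·2.944435 = 0.150388
denominator = 1 − 3.109614 = -2.109614
p = 0.150388 / -2.109614 = -0.0713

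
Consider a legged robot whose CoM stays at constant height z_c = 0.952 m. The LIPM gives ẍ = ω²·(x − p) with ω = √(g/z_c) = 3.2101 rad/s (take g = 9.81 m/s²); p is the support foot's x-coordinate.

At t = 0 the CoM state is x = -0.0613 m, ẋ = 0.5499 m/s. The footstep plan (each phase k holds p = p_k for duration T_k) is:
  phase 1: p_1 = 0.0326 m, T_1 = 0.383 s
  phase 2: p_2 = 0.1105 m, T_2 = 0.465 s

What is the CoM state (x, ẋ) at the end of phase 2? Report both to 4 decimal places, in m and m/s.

phase 1: p=0.0326, T=0.383, ωT=1.229468, cosh=1.855929, sinh=1.563481; start (x,ẋ)=(-0.061300, 0.549900) → end (x,ẋ)=(0.126157, 0.549298)
phase 2: p=0.1105, T=0.465, ωT=1.492697, cosh=2.336921, sinh=2.112155; start (x,ẋ)=(0.126157, 0.549298) → end (x,ẋ)=(0.508513, 1.389827)

x = 0.5085, ẋ = 1.3898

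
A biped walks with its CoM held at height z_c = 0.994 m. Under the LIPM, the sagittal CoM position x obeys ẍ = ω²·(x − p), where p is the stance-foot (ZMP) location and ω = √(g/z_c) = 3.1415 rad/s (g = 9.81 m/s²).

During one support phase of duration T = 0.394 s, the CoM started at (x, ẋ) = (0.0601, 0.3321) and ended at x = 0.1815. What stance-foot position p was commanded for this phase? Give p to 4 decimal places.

ωT = 3.1415·0.394 = 1.237751; cosh(ωT) = 1.868943, sinh(ωT) = 1.578907
x(T) = p + (x₀−p)·cosh(ωT) + (ẋ₀/ω)·sinh(ωT) ⇒ p·(1 − cosh) = x(T) − x₀·cosh − (ẋ₀/ω)·sinh
numerator   = 0.1815 − (0.0601)·1.868943 − (0.3321/3.1415)·1.578907 = -0.097736
denominator = 1 − 1.868943 = -0.868943
p = -0.097736 / -0.868943 = 0.1125

p = 0.1125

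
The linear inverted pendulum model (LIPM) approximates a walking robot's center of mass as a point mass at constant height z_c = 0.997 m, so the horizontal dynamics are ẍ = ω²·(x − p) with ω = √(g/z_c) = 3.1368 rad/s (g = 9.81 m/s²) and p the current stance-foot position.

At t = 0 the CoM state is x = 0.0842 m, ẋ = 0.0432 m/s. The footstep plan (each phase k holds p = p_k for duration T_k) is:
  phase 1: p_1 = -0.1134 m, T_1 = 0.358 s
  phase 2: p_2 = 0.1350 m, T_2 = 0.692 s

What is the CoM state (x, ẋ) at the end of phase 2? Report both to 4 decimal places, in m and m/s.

x = 1.8830, ẋ = 5.5506

phase 1: p=-0.1134, T=0.358, ωT=1.122974, cosh=1.699647, sinh=1.374337; start (x,ẋ)=(0.084200, 0.043200) → end (x,ẋ)=(0.241378, 0.925282)
phase 2: p=0.1350, T=0.692, ωT=2.170666, cosh=4.439109, sinh=4.325007; start (x,ẋ)=(0.241378, 0.925282) → end (x,ẋ)=(1.882997, 5.550620)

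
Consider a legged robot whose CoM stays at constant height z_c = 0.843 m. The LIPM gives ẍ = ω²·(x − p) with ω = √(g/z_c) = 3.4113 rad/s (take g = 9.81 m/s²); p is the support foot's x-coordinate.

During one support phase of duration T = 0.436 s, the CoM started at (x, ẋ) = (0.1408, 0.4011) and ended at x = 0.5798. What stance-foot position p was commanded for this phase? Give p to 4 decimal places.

p = -0.0041

ωT = 3.4113·0.436 = 1.487327; cosh(ωT) = 2.325613, sinh(ωT) = 2.099637
x(T) = p + (x₀−p)·cosh(ωT) + (ẋ₀/ω)·sinh(ωT) ⇒ p·(1 − cosh) = x(T) − x₀·cosh − (ẋ₀/ω)·sinh
numerator   = 0.5798 − (0.1408)·2.325613 − (0.4011/3.4113)·2.099637 = 0.005479
denominator = 1 − 2.325613 = -1.325613
p = 0.005479 / -1.325613 = -0.0041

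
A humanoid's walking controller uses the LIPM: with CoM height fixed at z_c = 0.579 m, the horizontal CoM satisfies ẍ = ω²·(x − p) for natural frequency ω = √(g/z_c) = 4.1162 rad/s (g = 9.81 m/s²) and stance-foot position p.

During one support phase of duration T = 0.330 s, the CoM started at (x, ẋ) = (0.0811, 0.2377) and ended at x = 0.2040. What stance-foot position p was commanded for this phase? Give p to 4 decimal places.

p = 0.0643

ωT = 4.1162·0.330 = 1.358346; cosh(ωT) = 2.073420, sinh(ωT) = 1.816334
x(T) = p + (x₀−p)·cosh(ωT) + (ẋ₀/ω)·sinh(ωT) ⇒ p·(1 − cosh) = x(T) − x₀·cosh − (ẋ₀/ω)·sinh
numerator   = 0.2040 − (0.0811)·2.073420 − (0.2377/4.1162)·1.816334 = -0.069043
denominator = 1 − 2.073420 = -1.073420
p = -0.069043 / -1.073420 = 0.0643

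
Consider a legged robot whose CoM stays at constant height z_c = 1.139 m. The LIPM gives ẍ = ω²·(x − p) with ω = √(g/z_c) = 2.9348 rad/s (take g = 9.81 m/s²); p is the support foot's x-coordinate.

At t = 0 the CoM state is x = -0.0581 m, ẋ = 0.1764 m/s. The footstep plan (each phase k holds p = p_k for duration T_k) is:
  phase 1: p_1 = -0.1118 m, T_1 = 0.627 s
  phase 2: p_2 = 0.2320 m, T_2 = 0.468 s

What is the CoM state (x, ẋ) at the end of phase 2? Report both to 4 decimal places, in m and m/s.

phase 1: p=-0.1118, T=0.627, ωT=1.840120, cosh=3.228045, sinh=3.069246; start (x,ẋ)=(-0.058100, 0.176400) → end (x,ẋ)=(0.246027, 1.053137)
phase 2: p=0.2320, T=0.468, ωT=1.373486, cosh=2.101159, sinh=1.847936; start (x,ẋ)=(0.246027, 1.053137) → end (x,ẋ)=(0.924595, 2.288881)

x = 0.9246, ẋ = 2.2889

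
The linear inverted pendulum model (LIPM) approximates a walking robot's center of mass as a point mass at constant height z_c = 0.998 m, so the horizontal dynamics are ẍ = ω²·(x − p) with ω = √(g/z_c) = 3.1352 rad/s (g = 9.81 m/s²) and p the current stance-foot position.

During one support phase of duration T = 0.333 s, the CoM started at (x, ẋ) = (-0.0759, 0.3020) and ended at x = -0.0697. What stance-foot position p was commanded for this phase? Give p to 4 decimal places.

p = 0.1147

ωT = 3.1352·0.333 = 1.044022; cosh(ωT) = 1.596327, sinh(ωT) = 1.244291
x(T) = p + (x₀−p)·cosh(ωT) + (ẋ₀/ω)·sinh(ωT) ⇒ p·(1 − cosh) = x(T) − x₀·cosh − (ẋ₀/ω)·sinh
numerator   = -0.0697 − (-0.0759)·1.596327 − (0.3020/3.1352)·1.244291 = -0.068396
denominator = 1 − 1.596327 = -0.596327
p = -0.068396 / -0.596327 = 0.1147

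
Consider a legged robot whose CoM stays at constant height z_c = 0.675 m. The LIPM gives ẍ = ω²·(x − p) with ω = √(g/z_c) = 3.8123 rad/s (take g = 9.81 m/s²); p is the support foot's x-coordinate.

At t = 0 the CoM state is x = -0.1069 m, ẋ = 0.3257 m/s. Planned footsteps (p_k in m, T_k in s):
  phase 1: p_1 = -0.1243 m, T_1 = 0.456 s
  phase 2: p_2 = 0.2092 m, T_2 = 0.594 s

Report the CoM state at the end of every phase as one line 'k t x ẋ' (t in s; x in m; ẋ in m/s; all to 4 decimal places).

1 0.4560 0.1622 1.1378
2 1.0500 1.4015 4.6823

phase 1: p=-0.1243, T=0.456, ωT=1.738409, cosh=2.932042, sinh=2.756243; start (x,ẋ)=(-0.106900, 0.325700) → end (x,ẋ)=(0.162194, 1.137799)
phase 2: p=0.2092, T=0.594, ωT=2.264506, cosh=4.865126, sinh=4.761244; start (x,ẋ)=(0.162194, 1.137799) → end (x,ẋ)=(1.401527, 4.682321)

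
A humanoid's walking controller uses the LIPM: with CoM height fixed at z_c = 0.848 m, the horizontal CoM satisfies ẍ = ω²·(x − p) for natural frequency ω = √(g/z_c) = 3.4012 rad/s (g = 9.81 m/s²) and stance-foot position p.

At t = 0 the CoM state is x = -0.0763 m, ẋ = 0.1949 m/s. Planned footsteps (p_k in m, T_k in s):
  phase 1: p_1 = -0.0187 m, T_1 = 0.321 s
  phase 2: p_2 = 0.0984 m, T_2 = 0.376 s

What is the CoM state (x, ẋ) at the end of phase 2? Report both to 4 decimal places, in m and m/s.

x = -0.1352, ẋ = -0.6471

phase 1: p=-0.0187, T=0.321, ωT=1.091785, cosh=1.657603, sinh=1.321986; start (x,ẋ)=(-0.076300, 0.194900) → end (x,ẋ)=(-0.038424, 0.064078)
phase 2: p=0.0984, T=0.376, ωT=1.278851, cosh=1.935434, sinh=1.657077; start (x,ẋ)=(-0.038424, 0.064078) → end (x,ẋ)=(-0.135194, -0.647127)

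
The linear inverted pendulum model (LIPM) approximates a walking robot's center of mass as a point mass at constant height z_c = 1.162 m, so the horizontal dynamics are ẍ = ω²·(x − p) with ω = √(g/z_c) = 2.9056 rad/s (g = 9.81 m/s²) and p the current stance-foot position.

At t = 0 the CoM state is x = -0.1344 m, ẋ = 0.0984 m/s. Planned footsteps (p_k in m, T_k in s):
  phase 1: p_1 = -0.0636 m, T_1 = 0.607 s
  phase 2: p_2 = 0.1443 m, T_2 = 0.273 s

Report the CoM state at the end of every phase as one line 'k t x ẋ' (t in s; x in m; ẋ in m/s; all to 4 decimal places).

phase 1: p=-0.0636, T=0.607, ωT=1.763699, cosh=3.002694, sinh=2.831284; start (x,ẋ)=(-0.134400, 0.098400) → end (x,ẋ)=(-0.180307, -0.286977)
phase 2: p=0.1443, T=0.273, ωT=0.793229, cosh=1.331452, sinh=0.879070; start (x,ẋ)=(-0.180307, -0.286977) → end (x,ẋ)=(-0.374722, -1.211217)

1 0.6070 -0.1803 -0.2870
2 0.8800 -0.3747 -1.2112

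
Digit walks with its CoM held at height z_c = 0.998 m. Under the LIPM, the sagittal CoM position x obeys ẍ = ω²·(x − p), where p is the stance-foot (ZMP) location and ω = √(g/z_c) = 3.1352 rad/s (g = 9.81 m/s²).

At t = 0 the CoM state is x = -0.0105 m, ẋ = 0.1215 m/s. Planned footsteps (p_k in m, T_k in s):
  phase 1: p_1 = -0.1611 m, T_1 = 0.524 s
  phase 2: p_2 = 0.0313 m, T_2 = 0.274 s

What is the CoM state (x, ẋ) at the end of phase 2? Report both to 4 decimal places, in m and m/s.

phase 1: p=-0.1611, T=0.524, ωT=1.642845, cosh=2.681642, sinh=2.488213; start (x,ẋ)=(-0.010500, 0.121500) → end (x,ẋ)=(0.339182, 1.500657)
phase 2: p=0.0313, T=0.274, ωT=0.859045, cosh=1.392235, sinh=0.968669; start (x,ẋ)=(0.339182, 1.500657) → end (x,ẋ)=(0.923596, 3.024298)

x = 0.9236, ẋ = 3.0243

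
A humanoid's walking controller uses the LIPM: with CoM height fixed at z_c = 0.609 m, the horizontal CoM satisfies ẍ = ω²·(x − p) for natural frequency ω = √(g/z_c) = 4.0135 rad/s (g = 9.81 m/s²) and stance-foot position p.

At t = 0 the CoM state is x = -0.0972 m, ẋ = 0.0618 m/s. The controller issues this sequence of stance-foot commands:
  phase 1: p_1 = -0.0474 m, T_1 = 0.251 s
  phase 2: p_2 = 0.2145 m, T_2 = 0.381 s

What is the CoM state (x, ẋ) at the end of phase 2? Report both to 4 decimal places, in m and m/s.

phase 1: p=-0.0474, T=0.251, ωT=1.007389, cosh=1.551806, sinh=1.186634; start (x,ẋ)=(-0.097200, 0.061800) → end (x,ẋ)=(-0.106408, -0.141274)
phase 2: p=0.2145, T=0.381, ωT=1.529143, cosh=2.415472, sinh=2.198751; start (x,ẋ)=(-0.106408, -0.141274) → end (x,ẋ)=(-0.638040, -3.173156)

x = -0.6380, ẋ = -3.1732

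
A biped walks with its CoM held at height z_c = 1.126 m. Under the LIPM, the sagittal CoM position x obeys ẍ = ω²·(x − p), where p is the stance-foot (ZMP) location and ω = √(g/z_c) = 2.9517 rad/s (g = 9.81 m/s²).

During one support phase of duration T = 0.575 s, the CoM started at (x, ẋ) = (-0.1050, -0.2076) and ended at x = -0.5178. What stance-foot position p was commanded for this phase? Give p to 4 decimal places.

p = 0.0198

ωT = 2.9517·0.575 = 1.697227; cosh(ωT) = 2.820991, sinh(ωT) = 2.637801
x(T) = p + (x₀−p)·cosh(ωT) + (ẋ₀/ω)·sinh(ωT) ⇒ p·(1 − cosh) = x(T) − x₀·cosh − (ẋ₀/ω)·sinh
numerator   = -0.5178 − (-0.1050)·2.820991 − (-0.2076/2.9517)·2.637801 = -0.036073
denominator = 1 − 2.820991 = -1.820991
p = -0.036073 / -1.820991 = 0.0198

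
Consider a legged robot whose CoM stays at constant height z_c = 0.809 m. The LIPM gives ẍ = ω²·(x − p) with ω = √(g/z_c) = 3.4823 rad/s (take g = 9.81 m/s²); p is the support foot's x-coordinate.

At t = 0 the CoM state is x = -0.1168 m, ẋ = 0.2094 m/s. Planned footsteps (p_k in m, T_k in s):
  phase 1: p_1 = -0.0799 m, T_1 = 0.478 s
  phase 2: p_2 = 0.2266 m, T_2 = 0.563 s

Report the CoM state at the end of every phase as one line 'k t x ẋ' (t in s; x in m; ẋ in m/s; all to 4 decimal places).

1 0.4780 -0.0277 0.2457
2 1.0410 -0.4489 -2.1930

phase 1: p=-0.0799, T=0.478, ωT=1.664539, cosh=2.736259, sinh=2.546981; start (x,ẋ)=(-0.116800, 0.209400) → end (x,ẋ)=(-0.027711, 0.245693)
phase 2: p=0.2266, T=0.563, ωT=1.960535, cosh=3.621954, sinh=3.481171; start (x,ẋ)=(-0.027711, 0.245693) → end (x,ẋ)=(-0.448890, -2.192992)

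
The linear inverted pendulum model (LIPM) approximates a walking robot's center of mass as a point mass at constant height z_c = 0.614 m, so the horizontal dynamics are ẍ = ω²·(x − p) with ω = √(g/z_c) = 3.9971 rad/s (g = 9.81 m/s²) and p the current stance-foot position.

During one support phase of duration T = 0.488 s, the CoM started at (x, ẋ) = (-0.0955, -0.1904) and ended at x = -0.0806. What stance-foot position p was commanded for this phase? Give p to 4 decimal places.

p = -0.1647

ωT = 3.9971·0.488 = 1.950585; cosh(ωT) = 3.587495, sinh(ωT) = 3.445304
x(T) = p + (x₀−p)·cosh(ωT) + (ẋ₀/ω)·sinh(ωT) ⇒ p·(1 − cosh) = x(T) − x₀·cosh − (ẋ₀/ω)·sinh
numerator   = -0.0806 − (-0.0955)·3.587495 − (-0.1904/3.9971)·3.445304 = 0.426121
denominator = 1 − 3.587495 = -2.587495
p = 0.426121 / -2.587495 = -0.1647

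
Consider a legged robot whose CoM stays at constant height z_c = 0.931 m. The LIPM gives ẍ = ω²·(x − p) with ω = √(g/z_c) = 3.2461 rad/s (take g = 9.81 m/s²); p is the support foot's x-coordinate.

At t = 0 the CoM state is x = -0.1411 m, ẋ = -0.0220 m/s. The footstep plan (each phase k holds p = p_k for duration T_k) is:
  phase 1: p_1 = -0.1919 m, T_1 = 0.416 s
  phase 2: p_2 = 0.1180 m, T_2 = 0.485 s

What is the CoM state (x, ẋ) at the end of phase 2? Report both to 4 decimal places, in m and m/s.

x = -0.2505, ẋ = -0.9980

phase 1: p=-0.1919, T=0.416, ωT=1.350378, cosh=2.059012, sinh=1.799870; start (x,ẋ)=(-0.141100, -0.022000) → end (x,ẋ)=(-0.099501, 0.251504)
phase 2: p=0.1180, T=0.485, ωT=1.574358, cosh=2.517392, sinh=2.310252; start (x,ẋ)=(-0.099501, 0.251504) → end (x,ẋ)=(-0.250539, -0.997970)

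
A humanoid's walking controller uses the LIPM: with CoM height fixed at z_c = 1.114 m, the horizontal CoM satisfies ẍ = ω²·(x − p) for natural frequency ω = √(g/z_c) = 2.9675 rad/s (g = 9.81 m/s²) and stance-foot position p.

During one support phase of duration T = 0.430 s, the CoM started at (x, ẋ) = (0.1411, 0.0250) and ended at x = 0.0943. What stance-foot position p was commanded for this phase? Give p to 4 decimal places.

ωT = 2.9675·0.430 = 1.276025; cosh(ωT) = 1.930758, sinh(ωT) = 1.651613
x(T) = p + (x₀−p)·cosh(ωT) + (ẋ₀/ω)·sinh(ωT) ⇒ p·(1 − cosh) = x(T) − x₀·cosh − (ẋ₀/ω)·sinh
numerator   = 0.0943 − (0.1411)·1.930758 − (0.0250/2.9675)·1.651613 = -0.192044
denominator = 1 − 1.930758 = -0.930758
p = -0.192044 / -0.930758 = 0.2063

p = 0.2063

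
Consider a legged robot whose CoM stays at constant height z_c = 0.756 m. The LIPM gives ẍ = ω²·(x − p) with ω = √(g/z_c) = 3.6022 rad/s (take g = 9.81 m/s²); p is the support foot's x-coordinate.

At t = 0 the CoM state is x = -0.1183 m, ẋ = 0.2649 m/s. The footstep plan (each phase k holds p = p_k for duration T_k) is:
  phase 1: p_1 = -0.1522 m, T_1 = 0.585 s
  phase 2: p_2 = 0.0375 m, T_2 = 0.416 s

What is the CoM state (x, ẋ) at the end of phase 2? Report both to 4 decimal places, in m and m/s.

phase 1: p=-0.1522, T=0.585, ωT=2.107287, cosh=4.173731, sinh=4.052163; start (x,ẋ)=(-0.118300, 0.264900) → end (x,ẋ)=(0.287279, 1.600450)
phase 2: p=0.0375, T=0.416, ωT=1.498515, cosh=2.349251, sinh=2.125789; start (x,ẋ)=(0.287279, 1.600450) → end (x,ẋ)=(1.568777, 5.672544)

x = 1.5688, ẋ = 5.6725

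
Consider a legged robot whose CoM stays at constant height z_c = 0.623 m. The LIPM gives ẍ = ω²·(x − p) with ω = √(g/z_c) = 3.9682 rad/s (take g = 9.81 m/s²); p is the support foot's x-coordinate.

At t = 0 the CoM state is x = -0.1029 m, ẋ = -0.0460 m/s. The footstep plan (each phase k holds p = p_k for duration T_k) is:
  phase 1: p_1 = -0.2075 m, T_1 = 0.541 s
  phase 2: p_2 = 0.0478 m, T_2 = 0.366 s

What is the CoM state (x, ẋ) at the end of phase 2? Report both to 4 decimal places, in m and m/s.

phase 1: p=-0.2075, T=0.541, ωT=2.146796, cosh=4.337128, sinh=4.220270; start (x,ẋ)=(-0.102900, -0.046000) → end (x,ẋ)=(0.197242, 1.552215)
phase 2: p=0.0478, T=0.366, ωT=1.452361, cosh=2.253605, sinh=2.019588; start (x,ẋ)=(0.197242, 1.552215) → end (x,ẋ)=(1.174571, 4.695724)

x = 1.1746, ẋ = 4.6957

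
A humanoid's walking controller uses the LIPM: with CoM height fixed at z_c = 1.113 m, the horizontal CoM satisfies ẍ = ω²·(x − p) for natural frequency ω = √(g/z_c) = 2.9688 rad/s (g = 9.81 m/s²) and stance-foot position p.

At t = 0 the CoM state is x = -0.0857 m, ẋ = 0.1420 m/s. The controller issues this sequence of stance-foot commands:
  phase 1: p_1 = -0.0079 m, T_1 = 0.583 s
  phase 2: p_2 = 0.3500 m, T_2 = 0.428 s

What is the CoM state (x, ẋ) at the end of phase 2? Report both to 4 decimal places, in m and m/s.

x = -0.6424, ẋ = -2.6294

phase 1: p=-0.0079, T=0.583, ωT=1.730810, cosh=2.911184, sinh=2.734043; start (x,ẋ)=(-0.085700, 0.142000) → end (x,ẋ)=(-0.103619, -0.218101)
phase 2: p=0.3500, T=0.428, ωT=1.270646, cosh=1.921903, sinh=1.641252; start (x,ẋ)=(-0.103619, -0.218101) → end (x,ẋ)=(-0.642385, -2.629449)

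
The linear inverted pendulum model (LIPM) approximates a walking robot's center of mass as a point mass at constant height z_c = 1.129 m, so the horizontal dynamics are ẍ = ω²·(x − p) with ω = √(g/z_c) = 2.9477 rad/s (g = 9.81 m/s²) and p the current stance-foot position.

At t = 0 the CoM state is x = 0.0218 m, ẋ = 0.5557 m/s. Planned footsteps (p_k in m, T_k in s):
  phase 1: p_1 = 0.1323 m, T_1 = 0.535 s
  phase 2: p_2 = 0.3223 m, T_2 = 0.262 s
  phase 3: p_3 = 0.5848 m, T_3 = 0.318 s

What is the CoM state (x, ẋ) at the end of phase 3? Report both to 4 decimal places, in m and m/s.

x = 0.6941, ẋ = 0.7595

phase 1: p=0.1323, T=0.535, ωT=1.577020, cosh=2.523549, sinh=2.316959; start (x,ẋ)=(0.021800, 0.555700) → end (x,ẋ)=(0.290241, 0.647654)
phase 2: p=0.3223, T=0.262, ωT=0.772297, cosh=1.313342, sinh=0.851392; start (x,ẋ)=(0.290241, 0.647654) → end (x,ẋ)=(0.467259, 0.770134)
phase 3: p=0.5848, T=0.318, ωT=0.937369, cosh=1.472456, sinh=1.080798; start (x,ẋ)=(0.467259, 0.770134) → end (x,ẋ)=(0.694101, 0.759516)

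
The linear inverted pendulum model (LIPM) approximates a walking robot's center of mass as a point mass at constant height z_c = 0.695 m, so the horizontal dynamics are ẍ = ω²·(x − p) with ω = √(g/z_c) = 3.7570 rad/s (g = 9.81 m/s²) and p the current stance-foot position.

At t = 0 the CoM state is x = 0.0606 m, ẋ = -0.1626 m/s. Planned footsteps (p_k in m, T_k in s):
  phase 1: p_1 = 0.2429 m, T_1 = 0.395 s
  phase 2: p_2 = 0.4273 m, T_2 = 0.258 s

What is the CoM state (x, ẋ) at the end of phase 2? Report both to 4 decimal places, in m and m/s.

x = -1.1681, ẋ = -5.6862

phase 1: p=0.2429, T=0.395, ωT=1.484015, cosh=2.318672, sinh=2.091947; start (x,ẋ)=(0.060600, -0.162600) → end (x,ẋ)=(-0.270332, -1.809793)
phase 2: p=0.4273, T=0.258, ωT=0.969306, cosh=1.507730, sinh=1.128384; start (x,ẋ)=(-0.270332, -1.809793) → end (x,ẋ)=(-1.168097, -5.686177)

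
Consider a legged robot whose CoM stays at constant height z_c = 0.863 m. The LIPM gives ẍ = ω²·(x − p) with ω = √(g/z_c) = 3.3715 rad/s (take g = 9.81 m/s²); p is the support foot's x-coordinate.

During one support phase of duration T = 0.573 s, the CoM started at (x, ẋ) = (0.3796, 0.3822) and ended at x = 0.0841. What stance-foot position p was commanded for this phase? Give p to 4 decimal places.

ωT = 3.3715·0.573 = 1.931869; cosh(ωT) = 3.523640, sinh(ωT) = 3.378763
x(T) = p + (x₀−p)·cosh(ωT) + (ẋ₀/ω)·sinh(ωT) ⇒ p·(1 − cosh) = x(T) − x₀·cosh − (ẋ₀/ω)·sinh
numerator   = 0.0841 − (0.3796)·3.523640 − (0.3822/3.3715)·3.378763 = -1.636497
denominator = 1 − 3.523640 = -2.523640
p = -1.636497 / -2.523640 = 0.6485

p = 0.6485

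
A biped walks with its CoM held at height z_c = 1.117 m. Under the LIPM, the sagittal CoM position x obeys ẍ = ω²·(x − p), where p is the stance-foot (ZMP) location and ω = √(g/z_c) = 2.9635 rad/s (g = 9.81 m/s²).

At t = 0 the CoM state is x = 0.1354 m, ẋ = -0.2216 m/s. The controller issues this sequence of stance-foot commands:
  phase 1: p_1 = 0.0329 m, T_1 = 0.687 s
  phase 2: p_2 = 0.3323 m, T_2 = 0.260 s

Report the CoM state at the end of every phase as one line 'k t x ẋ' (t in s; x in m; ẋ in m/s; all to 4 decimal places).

1 0.6870 0.1506 0.2803
2 0.9470 0.1743 -0.0893

phase 1: p=0.0329, T=0.687, ωT=2.035925, cosh=3.894945, sinh=3.764385; start (x,ẋ)=(0.135400, -0.221600) → end (x,ẋ)=(0.150645, 0.280345)
phase 2: p=0.3323, T=0.260, ωT=0.770510, cosh=1.311823, sinh=0.849046; start (x,ẋ)=(0.150645, 0.280345) → end (x,ẋ)=(0.174319, -0.089309)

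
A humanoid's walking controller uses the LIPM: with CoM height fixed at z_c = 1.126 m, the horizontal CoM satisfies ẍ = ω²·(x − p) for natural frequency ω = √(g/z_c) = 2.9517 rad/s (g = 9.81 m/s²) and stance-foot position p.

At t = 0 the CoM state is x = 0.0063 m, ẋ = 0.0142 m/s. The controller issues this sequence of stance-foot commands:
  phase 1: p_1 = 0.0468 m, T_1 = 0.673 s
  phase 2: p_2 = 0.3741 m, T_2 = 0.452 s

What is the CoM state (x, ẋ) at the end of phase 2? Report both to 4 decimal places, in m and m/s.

phase 1: p=0.0468, T=0.673, ωT=1.986494, cosh=3.713553, sinh=3.576378; start (x,ẋ)=(0.006300, 0.014200) → end (x,ẋ)=(-0.086394, -0.374802)
phase 2: p=0.3741, T=0.452, ωT=1.334168, cosh=2.030107, sinh=1.766730; start (x,ẋ)=(-0.086394, -0.374802) → end (x,ẋ)=(-0.785088, -3.162296)

x = -0.7851, ẋ = -3.1623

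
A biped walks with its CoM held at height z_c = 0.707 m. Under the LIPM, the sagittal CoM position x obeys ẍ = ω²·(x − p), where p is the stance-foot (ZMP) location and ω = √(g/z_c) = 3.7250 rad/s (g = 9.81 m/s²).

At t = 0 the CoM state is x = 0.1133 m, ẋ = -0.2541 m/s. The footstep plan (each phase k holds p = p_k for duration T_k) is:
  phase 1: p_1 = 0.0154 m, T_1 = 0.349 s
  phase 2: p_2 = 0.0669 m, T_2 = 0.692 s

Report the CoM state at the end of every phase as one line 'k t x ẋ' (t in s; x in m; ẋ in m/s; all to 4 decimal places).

phase 1: p=0.0154, T=0.349, ωT=1.300025, cosh=1.970957, sinh=1.698432; start (x,ẋ)=(0.113300, -0.254100) → end (x,ẋ)=(0.092499, 0.118560)
phase 2: p=0.0669, T=0.692, ωT=2.577700, cosh=6.621384, sinh=6.545436; start (x,ẋ)=(0.092499, 0.118560) → end (x,ẋ)=(0.444727, 1.409167)

1 0.3490 0.0925 0.1186
2 1.0410 0.4447 1.4092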